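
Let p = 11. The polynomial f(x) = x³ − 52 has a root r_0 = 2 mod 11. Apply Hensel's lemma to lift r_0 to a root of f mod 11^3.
r_2 = 1256 (mod 1331)

Hensel: r_{i+1} = r_i − f(r_i)/f′(r_i) mod 11^{i+2}, where f′(x) = 3x². Iterate:
  r_0 = 2 (mod 11)
  r_1 = 46 (mod 121)
  r_2 = 1256 (mod 1331)
Final: r = 1256 with f(r) ≡ 0 mod 11^3.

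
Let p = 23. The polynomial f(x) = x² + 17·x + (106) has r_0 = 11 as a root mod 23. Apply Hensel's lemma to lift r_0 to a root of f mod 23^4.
r_3 = 77153 (mod 279841)

Hensel: r_{i+1} = r_i − f(r_i)·(f′(r_i))^{-1} mod 23^{i+2}, f′(x) = 2x + 17. Iterate:
  r_0 = 11 (mod 23)
  r_1 = 448 (mod 529)
  r_2 = 4151 (mod 12167)
  r_3 = 77153 (mod 279841)
Final: r = 77153 satisfies f(r) ≡ 0 mod 23^4.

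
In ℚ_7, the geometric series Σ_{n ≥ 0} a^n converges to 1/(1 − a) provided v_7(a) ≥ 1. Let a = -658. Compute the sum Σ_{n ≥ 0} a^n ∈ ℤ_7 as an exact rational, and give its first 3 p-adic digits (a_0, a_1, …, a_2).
Σ a^n = 1/(1 − a) = 1/659;  first 3 digits = (1, 4, 2)

v_7(a) = 1 ≥ 1, so the series converges in ℤ_7 to 1/(1 − a) = 1/(1 − (-658)) = 1/659. Expand this rational in ℤ_7: compute digits iteratively via d_i = x_i mod 7, x_{i+1} = (x_i − d_i)/7. The first 3 digits are (1, 4, 2).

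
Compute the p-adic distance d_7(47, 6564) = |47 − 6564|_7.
d_7(47, 6564) = 1/343

Step 1 — x − y = 47 − 6564 = -6517. Step 2 — v_7(-6517) = 3 (factor: -6517 = −(7^3 · 19); the sign does not affect v_p). Step 3 — |x − y|_7 = 7^{-3} = 1/343.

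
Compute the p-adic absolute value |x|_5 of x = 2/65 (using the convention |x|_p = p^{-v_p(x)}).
|2/65|_5 = 5

Step 1 — compute v_5(x) by factoring powers of 5 out of the numerator and denominator: v_5(2/65) = -1. Step 2 — apply |x|_p = p^{-v_p(x)} = 5^{1} = 5.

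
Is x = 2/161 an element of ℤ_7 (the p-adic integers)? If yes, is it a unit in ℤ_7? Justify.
x ∉ ℤ_7 (v_7(x) = -1 < 0)

ℤ_7 = {x ∈ ℚ_7 : v_7(x) ≥ 0} and ℤ_7^× = {x ∈ ℤ_7 : v_7(x) = 0}. Here v_7(2/161) = v_7(num) − v_7(den) = -1; compare against these criteria.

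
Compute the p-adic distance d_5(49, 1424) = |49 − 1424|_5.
d_5(49, 1424) = 1/125

Step 1 — x − y = 49 − 1424 = -1375. Step 2 — v_5(-1375) = 3 (factor: -1375 = −(5^3 · 11); the sign does not affect v_p). Step 3 — |x − y|_5 = 5^{-3} = 1/125.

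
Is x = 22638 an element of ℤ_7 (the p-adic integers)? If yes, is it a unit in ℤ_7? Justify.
x ∈ ℤ_7 but not a unit; v_7(x) = 3 > 0

ℤ_7 = {x ∈ ℚ_7 : v_7(x) ≥ 0} and ℤ_7^× = {x ∈ ℤ_7 : v_7(x) = 0}. Here v_7(22638) = v_7(num) − v_7(den) = 3; compare against these criteria.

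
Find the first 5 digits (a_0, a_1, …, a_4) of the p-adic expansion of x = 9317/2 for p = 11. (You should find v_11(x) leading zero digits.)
(a_0, …, a_4) = (0, 0, 0, 9, 5)

v_11(9317/2) = 3, so a_0 = ... = a_2 = 0. Factor out: x = 11^3 · u with u = 7/2 a unit in ℤ_11. Expand u iteratively via a_{v+i} = u_i mod 11, u_{i+1} = (u_i − a_{v+i})/11:
  u_0 = 7/2;  a_3 = 9;  u_1 = (u_0 − 9)/11 = -1/2
  u_1 = -1/2;  a_4 = 5;  u_2 = (u_1 − 5)/11 = -1/2
Digits: (0, 0, 0, 9, 5).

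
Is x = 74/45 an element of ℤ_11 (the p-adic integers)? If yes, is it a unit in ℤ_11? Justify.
x ∈ ℤ_11^× (unit); v_11(x) = 0

ℤ_11 = {x ∈ ℚ_11 : v_11(x) ≥ 0} and ℤ_11^× = {x ∈ ℤ_11 : v_11(x) = 0}. Here v_11(74/45) = v_11(num) − v_11(den) = 0; compare against these criteria.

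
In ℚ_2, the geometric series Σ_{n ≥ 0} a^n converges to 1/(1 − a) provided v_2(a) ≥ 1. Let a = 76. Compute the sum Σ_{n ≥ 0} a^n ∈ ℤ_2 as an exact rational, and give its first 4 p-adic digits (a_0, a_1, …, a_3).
Σ a^n = 1/(1 − a) = -1/75;  first 4 digits = (1, 0, 1, 1)

v_2(a) = 2 ≥ 1, so the series converges in ℤ_2 to 1/(1 − a) = 1/(1 − 76) = -1/75. Expand this rational in ℤ_2: compute digits iteratively via d_i = x_i mod 2, x_{i+1} = (x_i − d_i)/2. The first 4 digits are (1, 0, 1, 1).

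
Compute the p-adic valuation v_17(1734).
v_17(1734) = 2

v_17(n) is the largest exponent k such that 17^k divides n. Factor out: 1734 = 17^2 · 6. (Sign doesn't affect v_p.) So v_17(1734) = 2.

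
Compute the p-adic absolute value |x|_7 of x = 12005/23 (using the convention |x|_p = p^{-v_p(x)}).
|12005/23|_7 = 1/2401

Step 1 — compute v_7(x) by factoring powers of 7 out of the numerator and denominator: v_7(12005/23) = 4. Step 2 — apply |x|_p = p^{-v_p(x)} = 7^{-4} = 1/2401.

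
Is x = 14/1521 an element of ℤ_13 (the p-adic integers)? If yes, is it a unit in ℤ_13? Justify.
x ∉ ℤ_13 (v_13(x) = -2 < 0)

ℤ_13 = {x ∈ ℚ_13 : v_13(x) ≥ 0} and ℤ_13^× = {x ∈ ℤ_13 : v_13(x) = 0}. Here v_13(14/1521) = v_13(num) − v_13(den) = -2; compare against these criteria.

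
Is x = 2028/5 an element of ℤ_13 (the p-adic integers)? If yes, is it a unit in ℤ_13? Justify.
x ∈ ℤ_13 but not a unit; v_13(x) = 2 > 0

ℤ_13 = {x ∈ ℚ_13 : v_13(x) ≥ 0} and ℤ_13^× = {x ∈ ℤ_13 : v_13(x) = 0}. Here v_13(2028/5) = v_13(num) − v_13(den) = 2; compare against these criteria.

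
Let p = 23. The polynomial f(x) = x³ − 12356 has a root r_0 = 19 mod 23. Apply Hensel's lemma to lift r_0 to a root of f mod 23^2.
r_1 = 387 (mod 529)

Hensel: r_{i+1} = r_i − f(r_i)/f′(r_i) mod 23^{i+2}, where f′(x) = 3x². Iterate:
  r_0 = 19 (mod 23)
  r_1 = 387 (mod 529)
Final: r = 387 with f(r) ≡ 0 mod 23^2.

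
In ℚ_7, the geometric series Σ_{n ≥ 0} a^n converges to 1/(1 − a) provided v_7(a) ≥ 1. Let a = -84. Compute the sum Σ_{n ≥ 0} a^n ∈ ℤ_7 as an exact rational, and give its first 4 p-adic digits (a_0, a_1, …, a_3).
Σ a^n = 1/(1 − a) = 1/85;  first 4 digits = (1, 2, 2, 0)

v_7(a) = 1 ≥ 1, so the series converges in ℤ_7 to 1/(1 − a) = 1/(1 − (-84)) = 1/85. Expand this rational in ℤ_7: compute digits iteratively via d_i = x_i mod 7, x_{i+1} = (x_i − d_i)/7. The first 4 digits are (1, 2, 2, 0).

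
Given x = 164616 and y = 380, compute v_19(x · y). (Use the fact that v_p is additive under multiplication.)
v_19(62554080) = 4

v_p(x) = 3 (factor: 164616 = 19^3 · 24); v_p(y) = 1 (factor: 380 = 19^1 · 20). Additivity: v_p(xy) = v_p(x) + v_p(y) = 3 + 1 = 4. (Direct check: xy = 62554080 = 19^4 · (480).)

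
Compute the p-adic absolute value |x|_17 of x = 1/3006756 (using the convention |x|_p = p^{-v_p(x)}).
|1/3006756|_17 = 83521

Step 1 — compute v_17(x) by factoring powers of 17 out of the numerator and denominator: v_17(1/3006756) = -4. Step 2 — apply |x|_p = p^{-v_p(x)} = 17^{4} = 83521.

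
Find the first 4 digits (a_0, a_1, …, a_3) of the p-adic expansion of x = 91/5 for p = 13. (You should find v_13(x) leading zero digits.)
(a_0, …, a_3) = (0, 4, 5, 10)

v_13(91/5) = 1, so a_0 = ... = a_0 = 0. Factor out: x = 13^1 · u with u = 7/5 a unit in ℤ_13. Expand u iteratively via a_{v+i} = u_i mod 13, u_{i+1} = (u_i − a_{v+i})/13:
  u_0 = 7/5;  a_1 = 4;  u_1 = (u_0 − 4)/13 = -1/5
  u_1 = -1/5;  a_2 = 5;  u_2 = (u_1 − 5)/13 = -2/5
  u_2 = -2/5;  a_3 = 10;  u_3 = (u_2 − 10)/13 = -4/5
Digits: (0, 4, 5, 10).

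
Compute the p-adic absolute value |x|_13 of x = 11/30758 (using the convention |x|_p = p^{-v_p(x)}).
|11/30758|_13 = 2197

Step 1 — compute v_13(x) by factoring powers of 13 out of the numerator and denominator: v_13(11/30758) = -3. Step 2 — apply |x|_p = p^{-v_p(x)} = 13^{3} = 2197.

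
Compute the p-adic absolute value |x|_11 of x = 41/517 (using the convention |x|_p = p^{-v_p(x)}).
|41/517|_11 = 11

Step 1 — compute v_11(x) by factoring powers of 11 out of the numerator and denominator: v_11(41/517) = -1. Step 2 — apply |x|_p = p^{-v_p(x)} = 11^{1} = 11.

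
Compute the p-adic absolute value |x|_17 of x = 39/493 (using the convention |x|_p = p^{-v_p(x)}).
|39/493|_17 = 17

Step 1 — compute v_17(x) by factoring powers of 17 out of the numerator and denominator: v_17(39/493) = -1. Step 2 — apply |x|_p = p^{-v_p(x)} = 17^{1} = 17.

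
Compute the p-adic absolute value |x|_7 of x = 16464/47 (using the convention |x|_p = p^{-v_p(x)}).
|16464/47|_7 = 1/343

Step 1 — compute v_7(x) by factoring powers of 7 out of the numerator and denominator: v_7(16464/47) = 3. Step 2 — apply |x|_p = p^{-v_p(x)} = 7^{-3} = 1/343.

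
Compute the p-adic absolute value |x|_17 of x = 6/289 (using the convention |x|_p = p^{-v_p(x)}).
|6/289|_17 = 289

Step 1 — compute v_17(x) by factoring powers of 17 out of the numerator and denominator: v_17(6/289) = -2. Step 2 — apply |x|_p = p^{-v_p(x)} = 17^{2} = 289.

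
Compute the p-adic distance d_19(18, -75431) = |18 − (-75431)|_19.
d_19(18, -75431) = 1/6859

Step 1 — x − y = 18 − (-75431) = 75449. Step 2 — v_19(75449) = 3 (factor: 75449 = (19^3 · 11); the sign does not affect v_p). Step 3 — |x − y|_19 = 19^{-3} = 1/6859.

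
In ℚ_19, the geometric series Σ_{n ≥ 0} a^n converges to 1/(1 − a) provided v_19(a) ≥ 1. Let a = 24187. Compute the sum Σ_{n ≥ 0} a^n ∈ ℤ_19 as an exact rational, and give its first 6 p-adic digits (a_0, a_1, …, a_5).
Σ a^n = 1/(1 − a) = -1/24186;  first 6 digits = (1, 0, 10, 3, 5, 8)

v_19(a) = 2 ≥ 1, so the series converges in ℤ_19 to 1/(1 − a) = 1/(1 − 24187) = -1/24186. Expand this rational in ℤ_19: compute digits iteratively via d_i = x_i mod 19, x_{i+1} = (x_i − d_i)/19. The first 6 digits are (1, 0, 10, 3, 5, 8).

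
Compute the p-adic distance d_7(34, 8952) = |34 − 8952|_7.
d_7(34, 8952) = 1/343

Step 1 — x − y = 34 − 8952 = -8918. Step 2 — v_7(-8918) = 3 (factor: -8918 = −(7^3 · 26); the sign does not affect v_p). Step 3 — |x − y|_7 = 7^{-3} = 1/343.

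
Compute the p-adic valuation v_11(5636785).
v_11(5636785) = 5

v_11(n) is the largest exponent k such that 11^k divides n. Factor out: 5636785 = 11^5 · 35. (Sign doesn't affect v_p.) So v_11(5636785) = 5.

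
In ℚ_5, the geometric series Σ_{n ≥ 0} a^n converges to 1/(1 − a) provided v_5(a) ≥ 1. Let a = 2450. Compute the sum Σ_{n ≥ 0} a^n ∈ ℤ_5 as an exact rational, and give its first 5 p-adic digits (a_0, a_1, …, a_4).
Σ a^n = 1/(1 − a) = -1/2449;  first 5 digits = (1, 0, 3, 4, 2)

v_5(a) = 2 ≥ 1, so the series converges in ℤ_5 to 1/(1 − a) = 1/(1 − 2450) = -1/2449. Expand this rational in ℤ_5: compute digits iteratively via d_i = x_i mod 5, x_{i+1} = (x_i − d_i)/5. The first 5 digits are (1, 0, 3, 4, 2).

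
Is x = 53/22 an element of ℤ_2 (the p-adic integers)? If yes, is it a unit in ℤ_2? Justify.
x ∉ ℤ_2 (v_2(x) = -1 < 0)

ℤ_2 = {x ∈ ℚ_2 : v_2(x) ≥ 0} and ℤ_2^× = {x ∈ ℤ_2 : v_2(x) = 0}. Here v_2(53/22) = v_2(num) − v_2(den) = -1; compare against these criteria.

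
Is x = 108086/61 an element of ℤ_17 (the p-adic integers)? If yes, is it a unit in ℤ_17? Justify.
x ∈ ℤ_17 but not a unit; v_17(x) = 3 > 0

ℤ_17 = {x ∈ ℚ_17 : v_17(x) ≥ 0} and ℤ_17^× = {x ∈ ℤ_17 : v_17(x) = 0}. Here v_17(108086/61) = v_17(num) − v_17(den) = 3; compare against these criteria.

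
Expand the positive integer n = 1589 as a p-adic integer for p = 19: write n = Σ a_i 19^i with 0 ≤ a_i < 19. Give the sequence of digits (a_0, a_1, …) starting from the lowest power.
(a_0, a_1, …) = (12, 7, 4)

Repeated division by 19 gives the digits low-to-high: 1589 = 12 + 7·19^1 + 4·19^2. Digit sequence: (12, 7, 4).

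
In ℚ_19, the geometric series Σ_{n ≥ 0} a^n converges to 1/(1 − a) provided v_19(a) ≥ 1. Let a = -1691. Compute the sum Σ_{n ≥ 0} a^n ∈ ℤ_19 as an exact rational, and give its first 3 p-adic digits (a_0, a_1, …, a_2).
Σ a^n = 1/(1 − a) = 1/1692;  first 3 digits = (1, 6, 12)

v_19(a) = 1 ≥ 1, so the series converges in ℤ_19 to 1/(1 − a) = 1/(1 − (-1691)) = 1/1692. Expand this rational in ℤ_19: compute digits iteratively via d_i = x_i mod 19, x_{i+1} = (x_i − d_i)/19. The first 3 digits are (1, 6, 12).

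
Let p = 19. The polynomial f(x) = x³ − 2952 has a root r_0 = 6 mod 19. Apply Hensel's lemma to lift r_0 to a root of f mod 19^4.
r_3 = 79692 (mod 130321)

Hensel: r_{i+1} = r_i − f(r_i)/f′(r_i) mod 19^{i+2}, where f′(x) = 3x². Iterate:
  r_0 = 6 (mod 19)
  r_1 = 272 (mod 361)
  r_2 = 4243 (mod 6859)
  r_3 = 79692 (mod 130321)
Final: r = 79692 with f(r) ≡ 0 mod 19^4.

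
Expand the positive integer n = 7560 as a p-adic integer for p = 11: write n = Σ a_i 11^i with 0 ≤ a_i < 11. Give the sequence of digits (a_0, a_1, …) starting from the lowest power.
(a_0, a_1, …) = (3, 5, 7, 5)

Repeated division by 11 gives the digits low-to-high: 7560 = 3 + 5·11^1 + 7·11^2 + 5·11^3. Digit sequence: (3, 5, 7, 5).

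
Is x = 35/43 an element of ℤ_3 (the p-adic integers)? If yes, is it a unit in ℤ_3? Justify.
x ∈ ℤ_3^× (unit); v_3(x) = 0

ℤ_3 = {x ∈ ℚ_3 : v_3(x) ≥ 0} and ℤ_3^× = {x ∈ ℤ_3 : v_3(x) = 0}. Here v_3(35/43) = v_3(num) − v_3(den) = 0; compare against these criteria.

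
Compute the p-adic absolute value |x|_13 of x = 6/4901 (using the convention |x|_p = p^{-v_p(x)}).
|6/4901|_13 = 169

Step 1 — compute v_13(x) by factoring powers of 13 out of the numerator and denominator: v_13(6/4901) = -2. Step 2 — apply |x|_p = p^{-v_p(x)} = 13^{2} = 169.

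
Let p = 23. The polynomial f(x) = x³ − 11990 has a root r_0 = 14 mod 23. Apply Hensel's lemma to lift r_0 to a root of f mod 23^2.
r_1 = 359 (mod 529)

Hensel: r_{i+1} = r_i − f(r_i)/f′(r_i) mod 23^{i+2}, where f′(x) = 3x². Iterate:
  r_0 = 14 (mod 23)
  r_1 = 359 (mod 529)
Final: r = 359 with f(r) ≡ 0 mod 23^2.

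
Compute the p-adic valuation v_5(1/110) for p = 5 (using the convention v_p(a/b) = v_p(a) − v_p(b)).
v_5(1/110) = -1

Factor powers of 5 from the numerator and denominator of the reduced fraction: 1 = 5^0 · 1 and 110 = 5^1 · 22. Apply v_p(a/b) = v_p(a) − v_p(b): v_5(1/110) = 0 − 1 = -1.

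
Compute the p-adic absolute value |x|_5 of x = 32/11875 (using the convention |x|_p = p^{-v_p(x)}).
|32/11875|_5 = 625

Step 1 — compute v_5(x) by factoring powers of 5 out of the numerator and denominator: v_5(32/11875) = -4. Step 2 — apply |x|_p = p^{-v_p(x)} = 5^{4} = 625.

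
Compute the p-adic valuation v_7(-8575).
v_7(-8575) = 3

v_7(n) is the largest exponent k such that 7^k divides n. Factor out: -8575 = -7^3 · 25. (Sign doesn't affect v_p.) So v_7(-8575) = 3.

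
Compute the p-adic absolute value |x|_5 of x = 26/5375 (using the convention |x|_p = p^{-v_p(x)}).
|26/5375|_5 = 125

Step 1 — compute v_5(x) by factoring powers of 5 out of the numerator and denominator: v_5(26/5375) = -3. Step 2 — apply |x|_p = p^{-v_p(x)} = 5^{3} = 125.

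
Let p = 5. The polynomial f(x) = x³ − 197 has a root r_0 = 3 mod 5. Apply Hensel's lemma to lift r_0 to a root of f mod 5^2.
r_1 = 13 (mod 25)

Hensel: r_{i+1} = r_i − f(r_i)/f′(r_i) mod 5^{i+2}, where f′(x) = 3x². Iterate:
  r_0 = 3 (mod 5)
  r_1 = 13 (mod 25)
Final: r = 13 with f(r) ≡ 0 mod 5^2.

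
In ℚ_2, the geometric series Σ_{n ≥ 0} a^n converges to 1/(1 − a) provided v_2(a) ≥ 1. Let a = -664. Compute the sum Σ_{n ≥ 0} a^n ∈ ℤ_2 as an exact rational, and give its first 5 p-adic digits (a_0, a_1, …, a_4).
Σ a^n = 1/(1 − a) = 1/665;  first 5 digits = (1, 0, 0, 1, 0)

v_2(a) = 3 ≥ 1, so the series converges in ℤ_2 to 1/(1 − a) = 1/(1 − (-664)) = 1/665. Expand this rational in ℤ_2: compute digits iteratively via d_i = x_i mod 2, x_{i+1} = (x_i − d_i)/2. The first 5 digits are (1, 0, 0, 1, 0).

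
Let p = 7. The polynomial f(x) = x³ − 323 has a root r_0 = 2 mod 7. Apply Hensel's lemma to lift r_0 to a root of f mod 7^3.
r_2 = 16 (mod 343)

Hensel: r_{i+1} = r_i − f(r_i)/f′(r_i) mod 7^{i+2}, where f′(x) = 3x². Iterate:
  r_0 = 2 (mod 7)
  r_1 = 16 (mod 49)
  r_2 = 16 (mod 343)
Final: r = 16 with f(r) ≡ 0 mod 7^3.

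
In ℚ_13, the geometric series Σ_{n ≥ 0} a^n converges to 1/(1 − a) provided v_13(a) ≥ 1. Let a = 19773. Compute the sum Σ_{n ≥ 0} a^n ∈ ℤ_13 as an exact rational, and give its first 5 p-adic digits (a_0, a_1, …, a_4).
Σ a^n = 1/(1 − a) = -1/19772;  first 5 digits = (1, 0, 0, 9, 0)

v_13(a) = 3 ≥ 1, so the series converges in ℤ_13 to 1/(1 − a) = 1/(1 − 19773) = -1/19772. Expand this rational in ℤ_13: compute digits iteratively via d_i = x_i mod 13, x_{i+1} = (x_i − d_i)/13. The first 5 digits are (1, 0, 0, 9, 0).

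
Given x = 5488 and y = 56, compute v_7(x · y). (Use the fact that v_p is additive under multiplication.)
v_7(307328) = 4

v_p(x) = 3 (factor: 5488 = 7^3 · 16); v_p(y) = 1 (factor: 56 = 7^1 · 8). Additivity: v_p(xy) = v_p(x) + v_p(y) = 3 + 1 = 4. (Direct check: xy = 307328 = 7^4 · (128).)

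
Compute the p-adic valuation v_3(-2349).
v_3(-2349) = 4

v_3(n) is the largest exponent k such that 3^k divides n. Factor out: -2349 = -3^4 · 29. (Sign doesn't affect v_p.) So v_3(-2349) = 4.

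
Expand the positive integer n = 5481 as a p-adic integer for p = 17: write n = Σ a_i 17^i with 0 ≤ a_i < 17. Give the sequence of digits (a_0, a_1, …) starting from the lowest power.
(a_0, a_1, …) = (7, 16, 1, 1)

Repeated division by 17 gives the digits low-to-high: 5481 = 7 + 16·17^1 + 1·17^2 + 1·17^3. Digit sequence: (7, 16, 1, 1).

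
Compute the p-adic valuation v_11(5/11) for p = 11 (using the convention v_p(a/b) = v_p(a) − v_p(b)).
v_11(5/11) = -1

Factor powers of 11 from the numerator and denominator of the reduced fraction: 5 = 11^0 · 5 and 11 = 11^1 · 1. Apply v_p(a/b) = v_p(a) − v_p(b): v_11(5/11) = 0 − 1 = -1.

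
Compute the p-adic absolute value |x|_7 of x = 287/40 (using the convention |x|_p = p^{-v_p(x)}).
|287/40|_7 = 1/7

Step 1 — compute v_7(x) by factoring powers of 7 out of the numerator and denominator: v_7(287/40) = 1. Step 2 — apply |x|_p = p^{-v_p(x)} = 7^{-1} = 1/7.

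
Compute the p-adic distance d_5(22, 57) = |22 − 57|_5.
d_5(22, 57) = 1/5

Step 1 — x − y = 22 − 57 = -35. Step 2 — v_5(-35) = 1 (factor: -35 = −(5^1 · 7); the sign does not affect v_p). Step 3 — |x − y|_5 = 5^{-1} = 1/5.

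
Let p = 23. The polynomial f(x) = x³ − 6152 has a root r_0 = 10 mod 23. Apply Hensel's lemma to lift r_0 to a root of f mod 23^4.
r_3 = 71287 (mod 279841)

Hensel: r_{i+1} = r_i − f(r_i)/f′(r_i) mod 23^{i+2}, where f′(x) = 3x². Iterate:
  r_0 = 10 (mod 23)
  r_1 = 401 (mod 529)
  r_2 = 10452 (mod 12167)
  r_3 = 71287 (mod 279841)
Final: r = 71287 with f(r) ≡ 0 mod 23^4.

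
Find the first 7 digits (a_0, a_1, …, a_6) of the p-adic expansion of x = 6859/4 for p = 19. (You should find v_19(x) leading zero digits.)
(a_0, …, a_6) = (0, 0, 0, 5, 14, 4, 14)

v_19(6859/4) = 3, so a_0 = ... = a_2 = 0. Factor out: x = 19^3 · u with u = 1/4 a unit in ℤ_19. Expand u iteratively via a_{v+i} = u_i mod 19, u_{i+1} = (u_i − a_{v+i})/19:
  u_0 = 1/4;  a_3 = 5;  u_1 = (u_0 − 5)/19 = -1/4
  u_1 = -1/4;  a_4 = 14;  u_2 = (u_1 − 14)/19 = -3/4
  u_2 = -3/4;  a_5 = 4;  u_3 = (u_2 − 4)/19 = -1/4
  u_3 = -1/4;  a_6 = 14;  u_4 = (u_3 − 14)/19 = -3/4
Digits: (0, 0, 0, 5, 14, 4, 14).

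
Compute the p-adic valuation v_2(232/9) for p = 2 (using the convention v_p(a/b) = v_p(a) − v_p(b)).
v_2(232/9) = 3

Factor powers of 2 from the numerator and denominator of the reduced fraction: 232 = 2^3 · 29 and 9 = 2^0 · 9. Apply v_p(a/b) = v_p(a) − v_p(b): v_2(232/9) = 3 − 0 = 3.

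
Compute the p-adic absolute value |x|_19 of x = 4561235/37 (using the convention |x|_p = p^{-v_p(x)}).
|4561235/37|_19 = 1/130321

Step 1 — compute v_19(x) by factoring powers of 19 out of the numerator and denominator: v_19(4561235/37) = 4. Step 2 — apply |x|_p = p^{-v_p(x)} = 19^{-4} = 1/130321.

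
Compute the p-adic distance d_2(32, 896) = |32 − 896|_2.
d_2(32, 896) = 1/32

Step 1 — x − y = 32 − 896 = -864. Step 2 — v_2(-864) = 5 (factor: -864 = −(2^5 · 27); the sign does not affect v_p). Step 3 — |x − y|_2 = 2^{-5} = 1/32.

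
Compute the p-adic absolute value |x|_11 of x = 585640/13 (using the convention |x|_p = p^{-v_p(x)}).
|585640/13|_11 = 1/14641

Step 1 — compute v_11(x) by factoring powers of 11 out of the numerator and denominator: v_11(585640/13) = 4. Step 2 — apply |x|_p = p^{-v_p(x)} = 11^{-4} = 1/14641.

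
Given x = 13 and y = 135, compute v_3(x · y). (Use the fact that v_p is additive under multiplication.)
v_3(1755) = 3

v_p(x) = 0 (factor: 13 = 3^0 · 13); v_p(y) = 3 (factor: 135 = 3^3 · 5). Additivity: v_p(xy) = v_p(x) + v_p(y) = 0 + 3 = 3. (Direct check: xy = 1755 = 3^3 · (65).)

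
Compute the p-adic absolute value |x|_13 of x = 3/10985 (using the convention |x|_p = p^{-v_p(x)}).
|3/10985|_13 = 2197

Step 1 — compute v_13(x) by factoring powers of 13 out of the numerator and denominator: v_13(3/10985) = -3. Step 2 — apply |x|_p = p^{-v_p(x)} = 13^{3} = 2197.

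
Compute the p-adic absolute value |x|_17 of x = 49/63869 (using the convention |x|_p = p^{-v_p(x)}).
|49/63869|_17 = 4913

Step 1 — compute v_17(x) by factoring powers of 17 out of the numerator and denominator: v_17(49/63869) = -3. Step 2 — apply |x|_p = p^{-v_p(x)} = 17^{3} = 4913.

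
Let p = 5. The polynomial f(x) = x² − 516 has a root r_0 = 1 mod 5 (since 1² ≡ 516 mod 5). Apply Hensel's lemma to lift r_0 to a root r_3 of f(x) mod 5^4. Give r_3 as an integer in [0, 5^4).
r_3 = 246 (mod 625)

Hensel's recurrence: r_{i+1} = r_i − f(r_i)·(f′(r_i))^{-1} mod 5^{i+2}, with f′(x) = 2x. Iterate:
  r_0 = 1 (mod 5)
  r_1 = 21 (mod 25)
  r_2 = 121 (mod 125)
  r_3 = 246 (mod 625)
Final: r_3 = 246, and one checks f(r_3) ≡ 0 mod 5^4.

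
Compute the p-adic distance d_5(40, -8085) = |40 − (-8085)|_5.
d_5(40, -8085) = 1/625

Step 1 — x − y = 40 − (-8085) = 8125. Step 2 — v_5(8125) = 4 (factor: 8125 = (5^4 · 13); the sign does not affect v_p). Step 3 — |x − y|_5 = 5^{-4} = 1/625.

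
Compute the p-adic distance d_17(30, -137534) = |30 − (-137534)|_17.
d_17(30, -137534) = 1/4913

Step 1 — x − y = 30 − (-137534) = 137564. Step 2 — v_17(137564) = 3 (factor: 137564 = (17^3 · 28); the sign does not affect v_p). Step 3 — |x − y|_17 = 17^{-3} = 1/4913.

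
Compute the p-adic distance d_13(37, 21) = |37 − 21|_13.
d_13(37, 21) = 1

Step 1 — x − y = 37 − 21 = 16. Step 2 — v_13(16) = 0 (factor: 16 = (13^0 · 16); the sign does not affect v_p). Step 3 — |x − y|_13 = 13^{0} = 1.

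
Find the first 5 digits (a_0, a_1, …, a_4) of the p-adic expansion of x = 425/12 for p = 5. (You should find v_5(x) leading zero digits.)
(a_0, …, a_4) = (0, 0, 1, 3, 4)

v_5(425/12) = 2, so a_0 = ... = a_1 = 0. Factor out: x = 5^2 · u with u = 17/12 a unit in ℤ_5. Expand u iteratively via a_{v+i} = u_i mod 5, u_{i+1} = (u_i − a_{v+i})/5:
  u_0 = 17/12;  a_2 = 1;  u_1 = (u_0 − 1)/5 = 1/12
  u_1 = 1/12;  a_3 = 3;  u_2 = (u_1 − 3)/5 = -7/12
  u_2 = -7/12;  a_4 = 4;  u_3 = (u_2 − 4)/5 = -11/12
Digits: (0, 0, 1, 3, 4).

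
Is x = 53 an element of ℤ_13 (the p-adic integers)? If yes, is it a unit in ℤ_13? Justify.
x ∈ ℤ_13^× (unit); v_13(x) = 0

ℤ_13 = {x ∈ ℚ_13 : v_13(x) ≥ 0} and ℤ_13^× = {x ∈ ℤ_13 : v_13(x) = 0}. Here v_13(53) = v_13(num) − v_13(den) = 0; compare against these criteria.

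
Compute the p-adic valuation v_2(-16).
v_2(-16) = 4

v_2(n) is the largest exponent k such that 2^k divides n. Factor out: -16 = -2^4 · 1. (Sign doesn't affect v_p.) So v_2(-16) = 4.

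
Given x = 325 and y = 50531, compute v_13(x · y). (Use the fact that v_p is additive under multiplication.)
v_13(16422575) = 4

v_p(x) = 1 (factor: 325 = 13^1 · 25); v_p(y) = 3 (factor: 50531 = 13^3 · 23). Additivity: v_p(xy) = v_p(x) + v_p(y) = 1 + 3 = 4. (Direct check: xy = 16422575 = 13^4 · (575).)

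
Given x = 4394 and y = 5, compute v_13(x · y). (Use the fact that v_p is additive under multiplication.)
v_13(21970) = 3

v_p(x) = 3 (factor: 4394 = 13^3 · 2); v_p(y) = 0 (factor: 5 = 13^0 · 5). Additivity: v_p(xy) = v_p(x) + v_p(y) = 3 + 0 = 3. (Direct check: xy = 21970 = 13^3 · (10).)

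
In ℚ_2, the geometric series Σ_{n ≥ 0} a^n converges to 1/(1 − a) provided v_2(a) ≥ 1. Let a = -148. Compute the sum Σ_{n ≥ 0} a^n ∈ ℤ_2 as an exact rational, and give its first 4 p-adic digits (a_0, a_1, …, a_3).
Σ a^n = 1/(1 − a) = 1/149;  first 4 digits = (1, 0, 1, 1)

v_2(a) = 2 ≥ 1, so the series converges in ℤ_2 to 1/(1 − a) = 1/(1 − (-148)) = 1/149. Expand this rational in ℤ_2: compute digits iteratively via d_i = x_i mod 2, x_{i+1} = (x_i − d_i)/2. The first 4 digits are (1, 0, 1, 1).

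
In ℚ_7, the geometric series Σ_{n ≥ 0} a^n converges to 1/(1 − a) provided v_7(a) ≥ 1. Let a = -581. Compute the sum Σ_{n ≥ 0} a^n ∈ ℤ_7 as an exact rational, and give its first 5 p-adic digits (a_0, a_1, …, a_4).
Σ a^n = 1/(1 − a) = 1/582;  first 5 digits = (1, 1, 3, 3, 0)

v_7(a) = 1 ≥ 1, so the series converges in ℤ_7 to 1/(1 − a) = 1/(1 − (-581)) = 1/582. Expand this rational in ℤ_7: compute digits iteratively via d_i = x_i mod 7, x_{i+1} = (x_i − d_i)/7. The first 5 digits are (1, 1, 3, 3, 0).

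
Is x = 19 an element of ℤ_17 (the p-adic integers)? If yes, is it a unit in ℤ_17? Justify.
x ∈ ℤ_17^× (unit); v_17(x) = 0

ℤ_17 = {x ∈ ℚ_17 : v_17(x) ≥ 0} and ℤ_17^× = {x ∈ ℤ_17 : v_17(x) = 0}. Here v_17(19) = v_17(num) − v_17(den) = 0; compare against these criteria.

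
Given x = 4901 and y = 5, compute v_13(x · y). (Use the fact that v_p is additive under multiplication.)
v_13(24505) = 2

v_p(x) = 2 (factor: 4901 = 13^2 · 29); v_p(y) = 0 (factor: 5 = 13^0 · 5). Additivity: v_p(xy) = v_p(x) + v_p(y) = 2 + 0 = 2. (Direct check: xy = 24505 = 13^2 · (145).)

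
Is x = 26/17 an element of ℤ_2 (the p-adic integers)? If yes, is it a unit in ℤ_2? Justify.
x ∈ ℤ_2 but not a unit; v_2(x) = 1 > 0

ℤ_2 = {x ∈ ℚ_2 : v_2(x) ≥ 0} and ℤ_2^× = {x ∈ ℤ_2 : v_2(x) = 0}. Here v_2(26/17) = v_2(num) − v_2(den) = 1; compare against these criteria.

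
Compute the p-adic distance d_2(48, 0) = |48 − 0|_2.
d_2(48, 0) = 1/16

Step 1 — x − y = 48 − 0 = 48. Step 2 — v_2(48) = 4 (factor: 48 = (2^4 · 3); the sign does not affect v_p). Step 3 — |x − y|_2 = 2^{-4} = 1/16.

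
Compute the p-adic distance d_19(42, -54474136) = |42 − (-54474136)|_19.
d_19(42, -54474136) = 1/2476099

Step 1 — x − y = 42 − (-54474136) = 54474178. Step 2 — v_19(54474178) = 5 (factor: 54474178 = (19^5 · 22); the sign does not affect v_p). Step 3 — |x − y|_19 = 19^{-5} = 1/2476099.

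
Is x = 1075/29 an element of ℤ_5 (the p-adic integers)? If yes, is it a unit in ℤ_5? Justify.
x ∈ ℤ_5 but not a unit; v_5(x) = 2 > 0

ℤ_5 = {x ∈ ℚ_5 : v_5(x) ≥ 0} and ℤ_5^× = {x ∈ ℤ_5 : v_5(x) = 0}. Here v_5(1075/29) = v_5(num) − v_5(den) = 2; compare against these criteria.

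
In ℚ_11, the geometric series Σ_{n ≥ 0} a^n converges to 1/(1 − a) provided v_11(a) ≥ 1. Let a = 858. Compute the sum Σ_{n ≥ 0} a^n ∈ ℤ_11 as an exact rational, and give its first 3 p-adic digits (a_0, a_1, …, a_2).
Σ a^n = 1/(1 − a) = -1/857;  first 3 digits = (1, 1, 8)

v_11(a) = 1 ≥ 1, so the series converges in ℤ_11 to 1/(1 − a) = 1/(1 − 858) = -1/857. Expand this rational in ℤ_11: compute digits iteratively via d_i = x_i mod 11, x_{i+1} = (x_i − d_i)/11. The first 3 digits are (1, 1, 8).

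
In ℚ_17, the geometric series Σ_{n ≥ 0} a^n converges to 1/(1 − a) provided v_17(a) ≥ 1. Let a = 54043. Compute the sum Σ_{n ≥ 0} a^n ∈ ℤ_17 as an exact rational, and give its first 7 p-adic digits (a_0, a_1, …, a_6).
Σ a^n = 1/(1 − a) = -1/54042;  first 7 digits = (1, 0, 0, 11, 0, 0, 2)

v_17(a) = 3 ≥ 1, so the series converges in ℤ_17 to 1/(1 − a) = 1/(1 − 54043) = -1/54042. Expand this rational in ℤ_17: compute digits iteratively via d_i = x_i mod 17, x_{i+1} = (x_i − d_i)/17. The first 7 digits are (1, 0, 0, 11, 0, 0, 2).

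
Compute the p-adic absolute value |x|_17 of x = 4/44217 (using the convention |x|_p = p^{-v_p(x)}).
|4/44217|_17 = 4913

Step 1 — compute v_17(x) by factoring powers of 17 out of the numerator and denominator: v_17(4/44217) = -3. Step 2 — apply |x|_p = p^{-v_p(x)} = 17^{3} = 4913.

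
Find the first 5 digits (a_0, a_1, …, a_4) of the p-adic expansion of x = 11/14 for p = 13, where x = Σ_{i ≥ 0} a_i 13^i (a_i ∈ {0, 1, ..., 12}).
(a_0, …, a_4) = (11, 2, 10, 2, 10)

v_13(11/14) = 0 (numerator and denominator both coprime to 13), so x ∈ ℤ_13^×. Compute digits iteratively via a_i = x_i mod 13, x_{i+1} = (x_i − a_i)/13, with x_0 = x:
  x_0 = 11/14;  a_0 = 11;  x_1 = (x_0 − 11)/13 = -11/14
  x_1 = -11/14;  a_1 = 2;  x_2 = (x_1 − 2)/13 = -3/14
  x_2 = -3/14;  a_2 = 10;  x_3 = (x_2 − 10)/13 = -11/14
  x_3 = -11/14;  a_3 = 2;  x_4 = (x_3 − 2)/13 = -3/14
  x_4 = -3/14;  a_4 = 10;  x_5 = (x_4 − 10)/13 = -11/14
Digits: (11, 2, 10, 2, 10).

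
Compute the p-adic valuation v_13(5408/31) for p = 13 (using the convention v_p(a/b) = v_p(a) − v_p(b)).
v_13(5408/31) = 2

Factor powers of 13 from the numerator and denominator of the reduced fraction: 5408 = 13^2 · 32 and 31 = 13^0 · 31. Apply v_p(a/b) = v_p(a) − v_p(b): v_13(5408/31) = 2 − 0 = 2.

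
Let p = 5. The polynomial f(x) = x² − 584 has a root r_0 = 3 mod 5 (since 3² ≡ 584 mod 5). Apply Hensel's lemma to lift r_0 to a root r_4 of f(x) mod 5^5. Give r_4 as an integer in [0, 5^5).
r_4 = 203 (mod 3125)

Hensel's recurrence: r_{i+1} = r_i − f(r_i)·(f′(r_i))^{-1} mod 5^{i+2}, with f′(x) = 2x. Iterate:
  r_0 = 3 (mod 5)
  r_1 = 3 (mod 25)
  r_2 = 78 (mod 125)
  r_3 = 203 (mod 625)
  r_4 = 203 (mod 3125)
Final: r_4 = 203, and one checks f(r_4) ≡ 0 mod 5^5.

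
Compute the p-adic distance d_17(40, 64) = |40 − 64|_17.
d_17(40, 64) = 1

Step 1 — x − y = 40 − 64 = -24. Step 2 — v_17(-24) = 0 (factor: -24 = −(17^0 · 24); the sign does not affect v_p). Step 3 — |x − y|_17 = 17^{0} = 1.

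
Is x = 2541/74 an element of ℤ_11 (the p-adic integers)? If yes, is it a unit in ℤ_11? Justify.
x ∈ ℤ_11 but not a unit; v_11(x) = 2 > 0

ℤ_11 = {x ∈ ℚ_11 : v_11(x) ≥ 0} and ℤ_11^× = {x ∈ ℤ_11 : v_11(x) = 0}. Here v_11(2541/74) = v_11(num) − v_11(den) = 2; compare against these criteria.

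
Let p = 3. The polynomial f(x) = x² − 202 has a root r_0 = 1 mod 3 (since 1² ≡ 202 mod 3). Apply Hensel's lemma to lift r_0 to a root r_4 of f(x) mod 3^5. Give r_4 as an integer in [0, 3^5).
r_4 = 151 (mod 243)

Hensel's recurrence: r_{i+1} = r_i − f(r_i)·(f′(r_i))^{-1} mod 3^{i+2}, with f′(x) = 2x. Iterate:
  r_0 = 1 (mod 3)
  r_1 = 7 (mod 9)
  r_2 = 16 (mod 27)
  r_3 = 70 (mod 81)
  r_4 = 151 (mod 243)
Final: r_4 = 151, and one checks f(r_4) ≡ 0 mod 3^5.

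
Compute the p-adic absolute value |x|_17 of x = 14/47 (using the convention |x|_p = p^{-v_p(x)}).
|14/47|_17 = 1

Step 1 — compute v_17(x) by factoring powers of 17 out of the numerator and denominator: v_17(14/47) = 0. Step 2 — apply |x|_p = p^{-v_p(x)} = 17^{0} = 1.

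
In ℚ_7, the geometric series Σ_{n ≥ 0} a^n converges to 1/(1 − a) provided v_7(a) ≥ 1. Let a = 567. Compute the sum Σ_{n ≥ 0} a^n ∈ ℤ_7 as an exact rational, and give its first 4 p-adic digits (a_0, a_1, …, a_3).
Σ a^n = 1/(1 − a) = -1/566;  first 4 digits = (1, 4, 6, 1)

v_7(a) = 1 ≥ 1, so the series converges in ℤ_7 to 1/(1 − a) = 1/(1 − 567) = -1/566. Expand this rational in ℤ_7: compute digits iteratively via d_i = x_i mod 7, x_{i+1} = (x_i − d_i)/7. The first 4 digits are (1, 4, 6, 1).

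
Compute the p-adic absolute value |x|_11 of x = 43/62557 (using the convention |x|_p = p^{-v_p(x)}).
|43/62557|_11 = 1331

Step 1 — compute v_11(x) by factoring powers of 11 out of the numerator and denominator: v_11(43/62557) = -3. Step 2 — apply |x|_p = p^{-v_p(x)} = 11^{3} = 1331.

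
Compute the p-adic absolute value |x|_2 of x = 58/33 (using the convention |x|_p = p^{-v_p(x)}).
|58/33|_2 = 1/2

Step 1 — compute v_2(x) by factoring powers of 2 out of the numerator and denominator: v_2(58/33) = 1. Step 2 — apply |x|_p = p^{-v_p(x)} = 2^{-1} = 1/2.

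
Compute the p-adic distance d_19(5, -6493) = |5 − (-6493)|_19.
d_19(5, -6493) = 1/361

Step 1 — x − y = 5 − (-6493) = 6498. Step 2 — v_19(6498) = 2 (factor: 6498 = (19^2 · 18); the sign does not affect v_p). Step 3 — |x − y|_19 = 19^{-2} = 1/361.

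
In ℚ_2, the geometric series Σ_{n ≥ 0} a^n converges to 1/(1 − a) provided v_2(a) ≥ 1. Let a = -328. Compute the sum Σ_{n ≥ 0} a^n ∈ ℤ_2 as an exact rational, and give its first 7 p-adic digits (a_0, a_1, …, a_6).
Σ a^n = 1/(1 − a) = 1/329;  first 7 digits = (1, 0, 0, 1, 1, 1, 1)

v_2(a) = 3 ≥ 1, so the series converges in ℤ_2 to 1/(1 − a) = 1/(1 − (-328)) = 1/329. Expand this rational in ℤ_2: compute digits iteratively via d_i = x_i mod 2, x_{i+1} = (x_i − d_i)/2. The first 7 digits are (1, 0, 0, 1, 1, 1, 1).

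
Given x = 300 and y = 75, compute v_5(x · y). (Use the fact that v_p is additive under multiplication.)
v_5(22500) = 4

v_p(x) = 2 (factor: 300 = 5^2 · 12); v_p(y) = 2 (factor: 75 = 5^2 · 3). Additivity: v_p(xy) = v_p(x) + v_p(y) = 2 + 2 = 4. (Direct check: xy = 22500 = 5^4 · (36).)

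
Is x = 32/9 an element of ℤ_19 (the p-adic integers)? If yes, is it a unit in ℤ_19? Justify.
x ∈ ℤ_19^× (unit); v_19(x) = 0

ℤ_19 = {x ∈ ℚ_19 : v_19(x) ≥ 0} and ℤ_19^× = {x ∈ ℤ_19 : v_19(x) = 0}. Here v_19(32/9) = v_19(num) − v_19(den) = 0; compare against these criteria.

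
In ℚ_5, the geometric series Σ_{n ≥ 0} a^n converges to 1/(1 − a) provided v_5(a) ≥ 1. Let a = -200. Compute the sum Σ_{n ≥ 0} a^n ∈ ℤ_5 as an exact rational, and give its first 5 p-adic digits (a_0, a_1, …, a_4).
Σ a^n = 1/(1 − a) = 1/201;  first 5 digits = (1, 0, 2, 3, 3)

v_5(a) = 2 ≥ 1, so the series converges in ℤ_5 to 1/(1 − a) = 1/(1 − (-200)) = 1/201. Expand this rational in ℤ_5: compute digits iteratively via d_i = x_i mod 5, x_{i+1} = (x_i − d_i)/5. The first 5 digits are (1, 0, 2, 3, 3).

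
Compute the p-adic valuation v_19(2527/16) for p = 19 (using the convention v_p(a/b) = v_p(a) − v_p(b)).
v_19(2527/16) = 2

Factor powers of 19 from the numerator and denominator of the reduced fraction: 2527 = 19^2 · 7 and 16 = 19^0 · 16. Apply v_p(a/b) = v_p(a) − v_p(b): v_19(2527/16) = 2 − 0 = 2.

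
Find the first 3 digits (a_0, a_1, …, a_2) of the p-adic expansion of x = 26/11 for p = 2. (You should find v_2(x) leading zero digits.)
(a_0, …, a_2) = (0, 1, 1)

v_2(26/11) = 1, so a_0 = ... = a_0 = 0. Factor out: x = 2^1 · u with u = 13/11 a unit in ℤ_2. Expand u iteratively via a_{v+i} = u_i mod 2, u_{i+1} = (u_i − a_{v+i})/2:
  u_0 = 13/11;  a_1 = 1;  u_1 = (u_0 − 1)/2 = 1/11
  u_1 = 1/11;  a_2 = 1;  u_2 = (u_1 − 1)/2 = -5/11
Digits: (0, 1, 1).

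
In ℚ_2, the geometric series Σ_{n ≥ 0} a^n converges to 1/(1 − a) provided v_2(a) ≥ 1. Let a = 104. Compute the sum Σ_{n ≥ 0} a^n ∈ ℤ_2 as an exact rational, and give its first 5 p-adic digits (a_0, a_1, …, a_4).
Σ a^n = 1/(1 − a) = -1/103;  first 5 digits = (1, 0, 0, 1, 0)

v_2(a) = 3 ≥ 1, so the series converges in ℤ_2 to 1/(1 − a) = 1/(1 − 104) = -1/103. Expand this rational in ℤ_2: compute digits iteratively via d_i = x_i mod 2, x_{i+1} = (x_i − d_i)/2. The first 5 digits are (1, 0, 0, 1, 0).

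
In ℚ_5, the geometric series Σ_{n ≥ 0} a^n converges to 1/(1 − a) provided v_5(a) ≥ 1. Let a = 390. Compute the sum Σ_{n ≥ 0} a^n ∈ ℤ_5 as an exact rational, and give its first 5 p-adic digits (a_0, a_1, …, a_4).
Σ a^n = 1/(1 − a) = -1/389;  first 5 digits = (1, 3, 4, 1, 0)

v_5(a) = 1 ≥ 1, so the series converges in ℤ_5 to 1/(1 − a) = 1/(1 − 390) = -1/389. Expand this rational in ℤ_5: compute digits iteratively via d_i = x_i mod 5, x_{i+1} = (x_i − d_i)/5. The first 5 digits are (1, 3, 4, 1, 0).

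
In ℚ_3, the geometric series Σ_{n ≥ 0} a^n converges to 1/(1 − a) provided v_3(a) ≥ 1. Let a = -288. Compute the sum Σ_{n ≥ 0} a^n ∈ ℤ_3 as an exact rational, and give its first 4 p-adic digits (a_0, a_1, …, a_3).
Σ a^n = 1/(1 − a) = 1/289;  first 4 digits = (1, 0, 1, 1)

v_3(a) = 2 ≥ 1, so the series converges in ℤ_3 to 1/(1 − a) = 1/(1 − (-288)) = 1/289. Expand this rational in ℤ_3: compute digits iteratively via d_i = x_i mod 3, x_{i+1} = (x_i − d_i)/3. The first 4 digits are (1, 0, 1, 1).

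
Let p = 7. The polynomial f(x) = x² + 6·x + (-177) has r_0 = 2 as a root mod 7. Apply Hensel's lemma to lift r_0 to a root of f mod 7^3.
r_2 = 317 (mod 343)

Hensel: r_{i+1} = r_i − f(r_i)·(f′(r_i))^{-1} mod 7^{i+2}, f′(x) = 2x + 6. Iterate:
  r_0 = 2 (mod 7)
  r_1 = 23 (mod 49)
  r_2 = 317 (mod 343)
Final: r = 317 satisfies f(r) ≡ 0 mod 7^3.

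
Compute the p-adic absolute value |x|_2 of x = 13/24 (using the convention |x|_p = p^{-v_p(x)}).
|13/24|_2 = 8

Step 1 — compute v_2(x) by factoring powers of 2 out of the numerator and denominator: v_2(13/24) = -3. Step 2 — apply |x|_p = p^{-v_p(x)} = 2^{3} = 8.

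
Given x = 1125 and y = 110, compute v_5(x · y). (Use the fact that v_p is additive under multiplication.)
v_5(123750) = 4

v_p(x) = 3 (factor: 1125 = 5^3 · 9); v_p(y) = 1 (factor: 110 = 5^1 · 22). Additivity: v_p(xy) = v_p(x) + v_p(y) = 3 + 1 = 4. (Direct check: xy = 123750 = 5^4 · (198).)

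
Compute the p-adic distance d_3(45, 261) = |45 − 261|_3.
d_3(45, 261) = 1/27

Step 1 — x − y = 45 − 261 = -216. Step 2 — v_3(-216) = 3 (factor: -216 = −(3^3 · 8); the sign does not affect v_p). Step 3 — |x − y|_3 = 3^{-3} = 1/27.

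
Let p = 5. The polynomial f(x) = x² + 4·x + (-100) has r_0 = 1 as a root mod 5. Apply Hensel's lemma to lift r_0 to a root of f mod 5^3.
r_2 = 96 (mod 125)

Hensel: r_{i+1} = r_i − f(r_i)·(f′(r_i))^{-1} mod 5^{i+2}, f′(x) = 2x + 4. Iterate:
  r_0 = 1 (mod 5)
  r_1 = 21 (mod 25)
  r_2 = 96 (mod 125)
Final: r = 96 satisfies f(r) ≡ 0 mod 5^3.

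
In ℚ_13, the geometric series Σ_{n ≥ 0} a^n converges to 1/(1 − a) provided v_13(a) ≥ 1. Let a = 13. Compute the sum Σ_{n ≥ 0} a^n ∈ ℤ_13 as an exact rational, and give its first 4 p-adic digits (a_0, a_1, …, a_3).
Σ a^n = 1/(1 − a) = -1/12;  first 4 digits = (1, 1, 1, 1)

v_13(a) = 1 ≥ 1, so the series converges in ℤ_13 to 1/(1 − a) = 1/(1 − 13) = -1/12. Expand this rational in ℤ_13: compute digits iteratively via d_i = x_i mod 13, x_{i+1} = (x_i − d_i)/13. The first 4 digits are (1, 1, 1, 1).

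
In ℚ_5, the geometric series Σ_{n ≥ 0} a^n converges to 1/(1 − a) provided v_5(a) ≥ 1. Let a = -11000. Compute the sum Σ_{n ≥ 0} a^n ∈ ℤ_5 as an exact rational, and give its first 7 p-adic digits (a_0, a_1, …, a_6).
Σ a^n = 1/(1 − a) = 1/11001;  first 7 digits = (1, 0, 0, 2, 2, 1, 3)

v_5(a) = 3 ≥ 1, so the series converges in ℤ_5 to 1/(1 − a) = 1/(1 − (-11000)) = 1/11001. Expand this rational in ℤ_5: compute digits iteratively via d_i = x_i mod 5, x_{i+1} = (x_i − d_i)/5. The first 7 digits are (1, 0, 0, 2, 2, 1, 3).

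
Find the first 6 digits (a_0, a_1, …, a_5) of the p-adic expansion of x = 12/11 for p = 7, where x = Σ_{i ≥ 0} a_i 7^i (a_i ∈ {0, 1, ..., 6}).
(a_0, …, a_5) = (3, 1, 3, 4, 0, 5)

v_7(12/11) = 0 (numerator and denominator both coprime to 7), so x ∈ ℤ_7^×. Compute digits iteratively via a_i = x_i mod 7, x_{i+1} = (x_i − a_i)/7, with x_0 = x:
  x_0 = 12/11;  a_0 = 3;  x_1 = (x_0 − 3)/7 = -3/11
  x_1 = -3/11;  a_1 = 1;  x_2 = (x_1 − 1)/7 = -2/11
  x_2 = -2/11;  a_2 = 3;  x_3 = (x_2 − 3)/7 = -5/11
  x_3 = -5/11;  a_3 = 4;  x_4 = (x_3 − 4)/7 = -7/11
  x_4 = -7/11;  a_4 = 0;  x_5 = (x_4 − 0)/7 = -1/11
  x_5 = -1/11;  a_5 = 5;  x_6 = (x_5 − 5)/7 = -8/11
Digits: (3, 1, 3, 4, 0, 5).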